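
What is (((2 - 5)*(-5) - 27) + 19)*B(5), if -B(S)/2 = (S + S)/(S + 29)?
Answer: -70/17 ≈ -4.1176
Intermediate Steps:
B(S) = -4*S/(29 + S) (B(S) = -2*(S + S)/(S + 29) = -2*2*S/(29 + S) = -4*S/(29 + S))
(((2 - 5)*(-5) - 27) + 19)*B(5) = (((2 - 5)*(-5) - 27) + 19)*(-4*5/(29 + 5)) = ((-3*(-5) - 27) + 19)*(-4*5/34) = ((15 - 27) + 19)*(-4*5*1/34) = (-12 + 19)*(-10/17) = 7*(-10/17) = -70/17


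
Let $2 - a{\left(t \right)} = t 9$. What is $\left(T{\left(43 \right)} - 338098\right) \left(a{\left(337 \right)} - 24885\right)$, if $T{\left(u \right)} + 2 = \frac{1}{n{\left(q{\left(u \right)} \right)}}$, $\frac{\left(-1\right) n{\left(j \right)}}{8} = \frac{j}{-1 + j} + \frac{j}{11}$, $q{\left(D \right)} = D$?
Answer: $\frac{21510114300549}{2279} \approx 9.4384 \cdot 10^{9}$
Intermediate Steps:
$n{\left(j \right)} = - \frac{8 j}{11} - \frac{8 j}{-1 + j}$ ($n{\left(j \right)} = - 8 \left(\frac{j}{-1 + j} + \frac{j}{11}\right) = - 8 \left(\frac{j}{11} + \frac{j}{-1 + j}\right) = - \frac{8 j}{11} - \frac{8 j}{-1 + j}$)
$a{\left(t \right)} = 2 - 9 t$ ($a{\left(t \right)} = 2 - t 9 = 2 - 9 t$)
$T{\left(u \right)} = -2 - \frac{-11 + 11 u}{8 u \left(10 + u\right)}$ ($T{\left(u \right)} = -2 + \frac{1}{\left(-8\right) u \frac{1}{-11 + 11 u} \left(10 + u\right)} = -2 - \frac{-11 + 11 u}{8 u \left(10 + u\right)}$)
$\left(T{\left(43 \right)} - 338098\right) \left(a{\left(337 \right)} - 24885\right) = \left(\frac{11 - 7353 - 16 \cdot 43^{2}}{8 \cdot 43 \left(10 + 43\right)} - 338098\right) \left(\left(2 - 3033\right) - 24885\right) = \left(\frac{1}{8} \cdot \frac{1}{43} \cdot \frac{1}{53} \left(11 - 7353 - 29584\right) - 338098\right) \left(\left(2 - 3033\right) - 24885\right) = \left(\frac{1}{8} \cdot \frac{1}{43} \cdot \frac{1}{53} \left(11 - 7353 - 29584\right) - 338098\right) \left(-3031 - 24885\right) = \left(\frac{1}{8} \cdot \frac{1}{43} \cdot \frac{1}{53} \left(-36926\right) - 338098\right) \left(-27916\right) = \left(- \frac{18463}{9116} - 338098\right) \left(-27916\right) = \left(- \frac{3082119831}{9116}\right) \left(-27916\right) = \frac{21510114300549}{2279}$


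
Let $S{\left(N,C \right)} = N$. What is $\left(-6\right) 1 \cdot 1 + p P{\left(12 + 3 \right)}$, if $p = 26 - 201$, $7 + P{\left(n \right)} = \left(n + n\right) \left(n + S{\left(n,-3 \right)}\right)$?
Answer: $-156281$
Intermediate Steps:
$P{\left(n \right)} = -7 + 4 n^{2}$ ($P{\left(n \right)} = -7 + \left(n + n\right) \left(n + n\right) = -7 + 2 n 2 n = -7 + 4 n^{2}$)
$p = -175$ ($p = 26 - 201 = -175$)
$\left(-6\right) 1 \cdot 1 + p P{\left(12 + 3 \right)} = \left(-6\right) 1 \cdot 1 - 175 \left(-7 + 4 \left(12 + 3\right)^{2}\right) = \left(-6\right) 1 - 175 \left(-7 + 4 \cdot 15^{2}\right) = -6 - 175 \left(-7 + 4 \cdot 225\right) = -6 - 175 \left(-7 + 900\right) = -6 - 156275 = -156281$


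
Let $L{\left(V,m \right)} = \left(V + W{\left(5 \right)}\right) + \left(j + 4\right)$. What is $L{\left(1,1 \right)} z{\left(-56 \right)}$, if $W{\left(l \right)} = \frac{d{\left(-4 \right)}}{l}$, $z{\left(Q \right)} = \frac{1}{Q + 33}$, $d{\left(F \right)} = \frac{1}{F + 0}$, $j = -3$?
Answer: $- \frac{39}{460} \approx -0.084783$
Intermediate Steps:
$d{\left(F \right)} = \frac{1}{F}$
$z{\left(Q \right)} = \frac{1}{33 + Q}$
$W{\left(l \right)} = - \frac{1}{4 l}$ ($W{\left(l \right)} = \frac{1}{\left(-4\right) l} = - \frac{1}{4 l}$)
$L{\left(V,m \right)} = \frac{19}{20} + V$ ($L{\left(V,m \right)} = \left(V - \frac{1}{4 \cdot 5}\right) + \left(-3 + 4\right) = \left(V - \frac{1}{20}\right) + 1 = \left(- \frac{1}{20} + V\right) + 1 = \frac{19}{20} + V$)
$L{\left(1,1 \right)} z{\left(-56 \right)} = \frac{\frac{19}{20} + 1}{33 - 56} = \frac{39}{20 \left(-23\right)} = \frac{39}{20} \left(- \frac{1}{23}\right) = - \frac{39}{460}$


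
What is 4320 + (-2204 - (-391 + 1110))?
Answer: 1397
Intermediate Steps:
4320 + (-2204 - (-391 + 1110)) = 4320 + (-2204 - 1*719) = 4320 + (-2204 - 719) = 4320 - 2923 = 1397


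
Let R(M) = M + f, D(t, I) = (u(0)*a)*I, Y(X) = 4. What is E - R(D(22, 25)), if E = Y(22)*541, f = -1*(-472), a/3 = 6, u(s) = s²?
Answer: 1692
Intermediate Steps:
a = 18 (a = 3*6 = 18)
f = 472
D(t, I) = 0 (D(t, I) = (0²*18)*I = (0*18)*I = 0*I = 0)
R(M) = 472 + M (R(M) = M + 472 = 472 + M)
E = 2164 (E = 4*541 = 2164)
E - R(D(22, 25)) = 2164 - (472 + 0) = 2164 - 1*472 = 2164 - 472 = 1692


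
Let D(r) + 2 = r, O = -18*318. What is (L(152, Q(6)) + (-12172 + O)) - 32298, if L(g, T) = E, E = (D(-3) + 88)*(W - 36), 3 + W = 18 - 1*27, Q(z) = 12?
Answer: -54178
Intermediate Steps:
O = -5724
D(r) = -2 + r
W = -12 (W = -3 + (18 - 1*27) = -3 + (18 - 27) = -3 - 9 = -12)
E = -3984 (E = ((-2 - 3) + 88)*(-12 - 36) = (-5 + 88)*(-48) = 83*(-48) = -3984)
L(g, T) = -3984
(L(152, Q(6)) + (-12172 + O)) - 32298 = (-3984 + (-12172 - 5724)) - 32298 = (-3984 - 17896) - 32298 = -21880 - 32298 = -54178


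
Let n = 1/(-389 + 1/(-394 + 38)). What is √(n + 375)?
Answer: √7191736408715/138485 ≈ 19.365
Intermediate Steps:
n = -356/138485 (n = 1/(-389 + 1/(-356)) = 1/(-389 - 1/356) = 1/(-138485/356) = -356/138485 ≈ -0.0025707)
√(n + 375) = √(-356/138485 + 375) = √(51931519/138485) = √7191736408715/138485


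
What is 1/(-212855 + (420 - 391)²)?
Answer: -1/212014 ≈ -4.7167e-6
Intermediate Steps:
1/(-212855 + (420 - 391)²) = 1/(-212855 + 29²) = 1/(-212855 + 841) = 1/(-212014) = -1/212014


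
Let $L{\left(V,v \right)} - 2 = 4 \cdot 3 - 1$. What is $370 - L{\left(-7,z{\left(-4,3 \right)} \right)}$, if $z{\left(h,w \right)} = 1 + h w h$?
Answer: $357$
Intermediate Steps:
$z{\left(h,w \right)} = 1 + w h^{2}$
$L{\left(V,v \right)} = 13$ ($L{\left(V,v \right)} = 2 + \left(4 \cdot 3 - 1\right) = 2 + \left(12 - 1\right) = 2 + 11 = 13$)
$370 - L{\left(-7,z{\left(-4,3 \right)} \right)} = 370 - 13 = 357$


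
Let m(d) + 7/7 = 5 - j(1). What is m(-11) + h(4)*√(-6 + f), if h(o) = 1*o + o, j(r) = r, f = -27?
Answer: 3 + 8*I*√33 ≈ 3.0 + 45.956*I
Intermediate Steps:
m(d) = 3 (m(d) = -1 + (5 - 1*1) = -1 + (5 - 1) = -1 + 4 = 3)
h(o) = 2*o (h(o) = o + o = 2*o)
m(-11) + h(4)*√(-6 + f) = 3 + (2*4)*√(-6 - 27) = 3 + 8*√(-33) = 3 + 8*(I*√33) = 3 + 8*I*√33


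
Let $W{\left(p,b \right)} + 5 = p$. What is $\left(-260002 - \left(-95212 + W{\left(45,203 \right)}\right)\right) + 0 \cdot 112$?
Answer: $-164830$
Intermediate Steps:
$W{\left(p,b \right)} = -5 + p$
$\left(-260002 - \left(-95212 + W{\left(45,203 \right)}\right)\right) + 0 \cdot 112 = \left(-260002 + \left(95212 - \left(-5 + 45\right)\right)\right) + 0 \cdot 112 = \left(-260002 + \left(95212 - 40\right)\right) + 0 = \left(-260002 + 95172\right) + 0 = -164830 + 0 = -164830$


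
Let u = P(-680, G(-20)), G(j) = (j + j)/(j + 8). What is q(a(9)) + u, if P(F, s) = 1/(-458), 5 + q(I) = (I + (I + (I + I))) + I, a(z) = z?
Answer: 18319/458 ≈ 39.998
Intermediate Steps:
G(j) = 2*j/(8 + j) (G(j) = (2*j)/(8 + j) = 2*j/(8 + j))
q(I) = -5 + 5*I (q(I) = -5 + ((I + (I + (I + I))) + I) = -5 + ((I + (I + 2*I)) + I) = -5 + ((I + 3*I) + I) = -5 + (4*I + I) = -5 + 5*I)
P(F, s) = -1/458
u = -1/458 ≈ -0.0021834
q(a(9)) + u = (-5 + 5*9) - 1/458 = (-5 + 45) - 1/458 = 40 - 1/458 = 18319/458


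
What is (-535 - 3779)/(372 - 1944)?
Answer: 719/262 ≈ 2.7443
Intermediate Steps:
(-535 - 3779)/(372 - 1944) = -4314/(-1572) = -4314*(-1/1572) = 719/262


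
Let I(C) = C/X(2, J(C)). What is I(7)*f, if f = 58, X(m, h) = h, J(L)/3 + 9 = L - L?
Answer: -406/27 ≈ -15.037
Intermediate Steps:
J(L) = -27 (J(L) = -27 + 3*(L - L) = -27 + 3*0 = -27 + 0 = -27)
I(C) = -C/27 (I(C) = C/(-27) = C*(-1/27) = -C/27)
I(7)*f = -1/27*7*58 = -7/27*58 = -406/27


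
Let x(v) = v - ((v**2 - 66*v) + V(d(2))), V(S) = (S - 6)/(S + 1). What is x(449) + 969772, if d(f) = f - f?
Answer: 798260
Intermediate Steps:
d(f) = 0
V(S) = (-6 + S)/(1 + S)
x(v) = 6 - v**2 + 67*v (x(v) = v - ((v**2 - 66*v) + (-6 + 0)/(1 + 0)) = v - ((v**2 - 66*v) - 6/1) = v - ((v**2 - 66*v) + 1*(-6)) = v - ((v**2 - 66*v) - 6) = v - (-6 + v**2 - 66*v) = v + (6 - v**2 + 66*v) = 6 - v**2 + 67*v)
x(449) + 969772 = (6 - 1*449**2 + 67*449) + 969772 = (6 - 1*201601 + 30083) + 969772 = (6 - 201601 + 30083) + 969772 = -171512 + 969772 = 798260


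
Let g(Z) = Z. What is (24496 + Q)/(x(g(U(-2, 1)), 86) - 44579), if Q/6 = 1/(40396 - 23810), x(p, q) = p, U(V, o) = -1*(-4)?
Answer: -203145331/369660475 ≈ -0.54955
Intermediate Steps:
U(V, o) = 4
Q = 3/8293 (Q = 6/(40396 - 23810) = 6/16586 = 6*(1/16586) = 3/8293 ≈ 0.00036175)
(24496 + Q)/(x(g(U(-2, 1)), 86) - 44579) = (24496 + 3/8293)/(4 - 44579) = (203145331/8293)/(-44575) = (203145331/8293)*(-1/44575) = -203145331/369660475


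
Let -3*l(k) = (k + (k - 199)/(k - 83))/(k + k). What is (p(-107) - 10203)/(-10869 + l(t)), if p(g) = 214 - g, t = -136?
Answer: 1765952928/1942363225 ≈ 0.90918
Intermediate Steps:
l(k) = -(k + (-199 + k)/(-83 + k))/(6*k) (l(k) = -(k + (k - 199)/(k - 83))/(3*(k + k)) = -(k + (-199 + k)/(-83 + k))/(3*(2*k)) = -(k + (-199 + k)/(-83 + k))*1/(2*k)/3 = -(k + (-199 + k)/(-83 + k))/(6*k))
(p(-107) - 10203)/(-10869 + l(t)) = ((214 - 1*(-107)) - 10203)/(-10869 + (⅙)*(199 - 1*(-136)² + 82*(-136))/(-136*(-83 - 136))) = ((214 + 107) - 10203)/(-10869 + (⅙)*(-1/136)*(199 - 1*18496 - 11152)/(-219)) = (321 - 10203)/(-10869 + (⅙)*(-1/136)*(-1/219)*(199 - 18496 - 11152)) = -9882/(-10869 + (⅙)*(-1/136)*(-1/219)*(-29449)) = -9882/(-10869 - 29449/178704) = -9882/(-1942363225/178704) = -9882*(-178704/1942363225) = 1765952928/1942363225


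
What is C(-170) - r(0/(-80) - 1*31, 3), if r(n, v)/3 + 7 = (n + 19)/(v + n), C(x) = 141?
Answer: 1125/7 ≈ 160.71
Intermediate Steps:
r(n, v) = -21 + 3*(19 + n)/(n + v) (r(n, v) = -21 + 3*((n + 19)/(v + n)) = -21 + 3*((19 + n)/(n + v)) = -21 + 3*(19 + n)/(n + v))
C(-170) - r(0/(-80) - 1*31, 3) = 141 - 3*(19 - 7*3 - 6*(0/(-80) - 1*31))/((0/(-80) - 1*31) + 3) = 141 - 3*(19 - 21 - 6*(0*(-1/80) - 31))/((0*(-1/80) - 31) + 3) = 141 - 3*(19 - 21 - 6*(0 - 31))/((0 - 31) + 3) = 141 - 3*(19 - 21 - 6*(-31))/(-31 + 3) = 141 - 3*(19 - 21 + 186)/(-28) = 141 - 3*(-1)*184/28 = 141 - 1*(-138/7) = 141 + 138/7 = 1125/7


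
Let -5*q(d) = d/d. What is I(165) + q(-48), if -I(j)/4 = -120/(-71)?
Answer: -2471/355 ≈ -6.9606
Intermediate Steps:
I(j) = -480/71 (I(j) = -(-480)/(-71) = -(-480)*(-1)/71 = -4*120/71 = -480/71)
q(d) = -⅕ (q(d) = -d/(5*d) = -⅕*1 = -⅕)
I(165) + q(-48) = -480/71 - ⅕ = -2471/355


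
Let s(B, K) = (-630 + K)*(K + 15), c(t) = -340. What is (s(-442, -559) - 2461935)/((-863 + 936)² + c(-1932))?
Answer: -1815119/4989 ≈ -363.82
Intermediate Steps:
s(B, K) = (-630 + K)*(15 + K)
(s(-442, -559) - 2461935)/((-863 + 936)² + c(-1932)) = ((-9450 + (-559)² - 615*(-559)) - 2461935)/((-863 + 936)² - 340) = ((-9450 + 312481 + 343785) - 2461935)/(73² - 340) = (646816 - 2461935)/(5329 - 340) = -1815119/4989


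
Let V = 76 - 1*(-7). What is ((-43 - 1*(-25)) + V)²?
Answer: 4225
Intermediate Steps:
V = 83 (V = 76 + 7 = 83)
((-43 - 1*(-25)) + V)² = ((-43 - 1*(-25)) + 83)² = ((-43 + 25) + 83)² = (-18 + 83)² = 65² = 4225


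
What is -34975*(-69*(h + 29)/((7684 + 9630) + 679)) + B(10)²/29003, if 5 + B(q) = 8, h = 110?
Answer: 9728918022612/521850979 ≈ 18643.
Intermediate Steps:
B(q) = 3 (B(q) = -5 + 8 = 3)
-34975*(-69*(h + 29)/((7684 + 9630) + 679)) + B(10)²/29003 = -34975*(-69*(110 + 29)/((7684 + 9630) + 679)) + 3²/29003 = -34975*(-9591/(17314 + 679)) + 9*(1/29003) = -34975/(17993/(-9591)) + 9/29003 = -34975/(17993*(-1/9591)) + 9/29003 = -34975/(-17993/9591) + 9/29003 = -34975*(-9591/17993) + 9/29003 = 335445225/17993 + 9/29003 = 9728918022612/521850979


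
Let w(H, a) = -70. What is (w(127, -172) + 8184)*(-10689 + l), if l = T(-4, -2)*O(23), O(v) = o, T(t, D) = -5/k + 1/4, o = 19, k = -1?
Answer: -171842349/2 ≈ -8.5921e+7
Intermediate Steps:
T(t, D) = 21/4 (T(t, D) = -5/(-1) + 1/4 = -5*(-1) + 1*(¼) = 5 + ¼ = 21/4)
O(v) = 19
l = 399/4 (l = (21/4)*19 = 399/4 ≈ 99.750)
(w(127, -172) + 8184)*(-10689 + l) = (-70 + 8184)*(-10689 + 399/4) = 8114*(-42357/4) = -171842349/2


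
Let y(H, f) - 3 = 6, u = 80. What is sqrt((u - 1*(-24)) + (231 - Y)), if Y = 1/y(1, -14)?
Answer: sqrt(3014)/3 ≈ 18.300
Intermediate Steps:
y(H, f) = 9 (y(H, f) = 3 + 6 = 9)
Y = 1/9 ≈ 0.11111
sqrt((u - 1*(-24)) + (231 - Y)) = sqrt((80 - 1*(-24)) + (231 - 1*1/9)) = sqrt((80 + 24) + (231 - 1/9)) = sqrt(104 + 2078/9) = sqrt(3014/9) = sqrt(3014)/3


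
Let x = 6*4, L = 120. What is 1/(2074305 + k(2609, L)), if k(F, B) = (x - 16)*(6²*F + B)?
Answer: 1/2826657 ≈ 3.5377e-7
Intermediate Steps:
x = 24
k(F, B) = 8*B + 288*F (k(F, B) = (24 - 16)*(6²*F + B) = 8*(36*F + B) = 8*(B + 36*F) = 8*B + 288*F)
1/(2074305 + k(2609, L)) = 1/(2074305 + (8*120 + 288*2609)) = 1/(2074305 + (960 + 751392)) = 1/(2074305 + 752352) = 1/2826657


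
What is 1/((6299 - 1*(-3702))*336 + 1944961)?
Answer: 1/5305297 ≈ 1.8849e-7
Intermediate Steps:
1/((6299 - 1*(-3702))*336 + 1944961) = 1/((6299 + 3702)*336 + 1944961) = 1/(10001*336 + 1944961) = 1/(3360336 + 1944961) = 1/5305297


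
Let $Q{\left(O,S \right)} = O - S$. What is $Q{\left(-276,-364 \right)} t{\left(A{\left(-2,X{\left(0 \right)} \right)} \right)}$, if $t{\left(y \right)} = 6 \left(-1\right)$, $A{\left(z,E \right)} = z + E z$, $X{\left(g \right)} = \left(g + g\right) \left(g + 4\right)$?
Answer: $-528$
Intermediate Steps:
$X{\left(g \right)} = 2 g \left(4 + g\right)$
$t{\left(y \right)} = -6$
$Q{\left(-276,-364 \right)} t{\left(A{\left(-2,X{\left(0 \right)} \right)} \right)} = \left(-276 - -364\right) \left(-6\right) = \left(-276 + 364\right) \left(-6\right) = 88 \left(-6\right) = -528$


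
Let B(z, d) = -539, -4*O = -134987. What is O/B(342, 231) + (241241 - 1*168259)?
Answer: 157214205/2156 ≈ 72919.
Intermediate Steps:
O = 134987/4 (O = -¼*(-134987) = 134987/4 ≈ 33747.)
O/B(342, 231) + (241241 - 1*168259) = (134987/4)/(-539) + (241241 - 1*168259) = (134987/4)*(-1/539) + (241241 - 168259) = -134987/2156 + 72982 = 157214205/2156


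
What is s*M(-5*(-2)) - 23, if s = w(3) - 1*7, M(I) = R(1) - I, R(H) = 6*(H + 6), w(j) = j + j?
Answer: -55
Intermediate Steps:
w(j) = 2*j
R(H) = 36 + 6*H (R(H) = 6*(6 + H) = 36 + 6*H)
M(I) = 42 - I (M(I) = (36 + 6*1) - I = (36 + 6) - I = 42 - I)
s = -1 (s = 2*3 - 1*7 = 6 - 7 = -1)
s*M(-5*(-2)) - 23 = -(42 - (-5)*(-2)) - 23 = -(42 - 1*10) - 23 = -(42 - 10) - 23 = -1*32 - 23 = -32 - 23 = -55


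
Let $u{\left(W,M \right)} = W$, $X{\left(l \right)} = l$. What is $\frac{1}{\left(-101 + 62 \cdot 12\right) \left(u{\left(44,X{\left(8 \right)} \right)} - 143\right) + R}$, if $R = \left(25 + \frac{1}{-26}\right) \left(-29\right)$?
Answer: $- \frac{26}{1673903} \approx -1.5533 \cdot 10^{-5}$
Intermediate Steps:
$R = - \frac{18821}{26}$ ($R = \left(25 - \frac{1}{26}\right) \left(-29\right) = \frac{649}{26} \left(-29\right) = - \frac{18821}{26} \approx -723.88$)
$\frac{1}{\left(-101 + 62 \cdot 12\right) \left(u{\left(44,X{\left(8 \right)} \right)} - 143\right) + R} = \frac{1}{\left(-101 + 62 \cdot 12\right) \left(44 - 143\right) - \frac{18821}{26}} = \frac{1}{\left(-101 + 744\right) \left(-99\right) - \frac{18821}{26}} = \frac{1}{643 \left(-99\right) - \frac{18821}{26}} = \frac{1}{-63657 - \frac{18821}{26}} = \frac{1}{- \frac{1673903}{26}} = - \frac{26}{1673903}$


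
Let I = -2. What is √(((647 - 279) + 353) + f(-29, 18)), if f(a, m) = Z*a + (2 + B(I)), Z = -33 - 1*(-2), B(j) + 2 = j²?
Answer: 2*√406 ≈ 40.299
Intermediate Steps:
B(j) = -2 + j²
Z = -31 (Z = -33 + 2 = -31)
f(a, m) = 4 - 31*a (f(a, m) = -31*a + (2 + (-2 + (-2)²)) = -31*a + (2 + (-2 + 4)) = -31*a + (2 + 2) = -31*a + 4 = 4 - 31*a)
√(((647 - 279) + 353) + f(-29, 18)) = √(((647 - 279) + 353) + (4 - 31*(-29))) = √((368 + 353) + (4 + 899)) = √(721 + 903) = √1624 = 2*√406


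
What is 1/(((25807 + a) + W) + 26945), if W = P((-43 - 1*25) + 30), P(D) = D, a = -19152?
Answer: 1/33562 ≈ 2.9796e-5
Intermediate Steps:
W = -38 (W = (-43 - 1*25) + 30 = (-43 - 25) + 30 = -68 + 30 = -38)
1/(((25807 + a) + W) + 26945) = 1/(((25807 - 19152) - 38) + 26945) = 1/((6655 - 38) + 26945) = 1/(6617 + 26945) = 1/33562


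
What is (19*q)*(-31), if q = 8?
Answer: -4712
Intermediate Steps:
(19*q)*(-31) = (19*8)*(-31) = 152*(-31) = -4712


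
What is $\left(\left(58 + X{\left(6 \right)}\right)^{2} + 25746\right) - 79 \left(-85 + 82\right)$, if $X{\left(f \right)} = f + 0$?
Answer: $30079$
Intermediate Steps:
$X{\left(f \right)} = f$
$\left(\left(58 + X{\left(6 \right)}\right)^{2} + 25746\right) - 79 \left(-85 + 82\right) = \left(\left(58 + 6\right)^{2} + 25746\right) - 79 \left(-85 + 82\right) = \left(64^{2} + 25746\right) - -237 = \left(4096 + 25746\right) + 237 = 29842 + 237 = 30079$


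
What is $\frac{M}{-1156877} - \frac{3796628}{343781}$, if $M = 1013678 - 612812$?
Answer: $- \frac{196958335874}{17291840519} \approx -11.39$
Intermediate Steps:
$M = 400866$
$\frac{M}{-1156877} - \frac{3796628}{343781} = \frac{400866}{-1156877} - \frac{3796628}{343781} = 400866 \left(- \frac{1}{1156877}\right) - \frac{3796628}{343781} = - \frac{400866}{1156877} - \frac{3796628}{343781} = - \frac{196958335874}{17291840519}$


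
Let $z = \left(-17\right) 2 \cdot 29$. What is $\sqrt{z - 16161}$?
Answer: $i \sqrt{17147} \approx 130.95 i$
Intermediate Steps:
$z = -986$ ($z = \left(-34\right) 29 = -986$)
$\sqrt{z - 16161} = \sqrt{-986 - 16161} = \sqrt{-17147} = i \sqrt{17147}$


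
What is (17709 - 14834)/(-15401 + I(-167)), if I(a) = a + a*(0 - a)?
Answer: -2875/43457 ≈ -0.066157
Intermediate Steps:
I(a) = a - a² (I(a) = a + a*(-a) = a - a²)
(17709 - 14834)/(-15401 + I(-167)) = (17709 - 14834)/(-15401 - 167*(1 - 1*(-167))) = 2875/(-15401 - 167*(1 + 167)) = 2875/(-15401 - 167*168) = 2875/(-15401 - 28056) = 2875/(-43457) = 2875*(-1/43457) = -2875/43457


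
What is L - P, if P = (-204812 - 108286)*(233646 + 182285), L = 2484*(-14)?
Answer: 130227129462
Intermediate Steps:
L = -34776
P = -130227164238 (P = -313098*415931 = -130227164238)
L - P = -34776 - 1*(-130227164238) = -34776 + 130227164238 = 130227129462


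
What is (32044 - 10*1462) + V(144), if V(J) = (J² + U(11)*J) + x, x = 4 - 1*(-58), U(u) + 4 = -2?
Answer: 37358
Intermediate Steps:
U(u) = -6 (U(u) = -4 - 2 = -6)
x = 62 (x = 4 + 58 = 62)
V(J) = 62 + J² - 6*J (V(J) = (J² - 6*J) + 62 = 62 + J² - 6*J)
(32044 - 10*1462) + V(144) = (32044 - 10*1462) + (62 + 144² - 6*144) = (32044 - 14620) + (62 + 20736 - 864) = 17424 + 19934 = 37358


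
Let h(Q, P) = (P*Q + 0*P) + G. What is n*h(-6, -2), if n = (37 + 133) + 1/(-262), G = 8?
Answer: 445390/131 ≈ 3399.9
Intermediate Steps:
n = 44539/262 (n = 170 - 1/262 = 44539/262 ≈ 170.00)
h(Q, P) = 8 + P*Q (h(Q, P) = (P*Q + 0*P) + 8 = (P*Q + 0) + 8 = P*Q + 8 = 8 + P*Q)
n*h(-6, -2) = 44539*(8 - 2*(-6))/262 = 44539*(8 + 12)/262 = (44539/262)*20 = 445390/131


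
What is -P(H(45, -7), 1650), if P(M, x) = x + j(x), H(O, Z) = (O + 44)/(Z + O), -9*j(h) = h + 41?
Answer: -13159/9 ≈ -1462.1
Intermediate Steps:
j(h) = -41/9 - h/9 (j(h) = -(h + 41)/9 = -(41 + h)/9 = -41/9 - h/9)
H(O, Z) = (44 + O)/(O + Z)
P(M, x) = -41/9 + 8*x/9 (P(M, x) = x + (-41/9 - x/9) = -41/9 + 8*x/9)
-P(H(45, -7), 1650) = -(-41/9 + (8/9)*1650) = -(-41/9 + 4400/3) = -1*13159/9 = -13159/9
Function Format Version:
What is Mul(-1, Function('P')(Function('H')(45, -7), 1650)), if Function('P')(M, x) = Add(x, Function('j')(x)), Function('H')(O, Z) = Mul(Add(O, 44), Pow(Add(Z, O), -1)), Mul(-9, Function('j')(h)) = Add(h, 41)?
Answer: Rational(-13159, 9) ≈ -1462.1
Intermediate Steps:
Function('j')(h) = Add(Rational(-41, 9), Mul(Rational(-1, 9), h)) (Function('j')(h) = Mul(Rational(-1, 9), Add(h, 41)) = Mul(Rational(-1, 9), Add(41, h)) = Add(Rational(-41, 9), Mul(Rational(-1, 9), h)))
Function('H')(O, Z) = Mul(Pow(Add(O, Z), -1), Add(44, O)) (Function('H')(O, Z) = Mul(Add(44, O), Pow(Add(O, Z), -1)) = Mul(Pow(Add(O, Z), -1), Add(44, O)))
Function('P')(M, x) = Add(Rational(-41, 9), Mul(Rational(8, 9), x)) (Function('P')(M, x) = Add(x, Add(Rational(-41, 9), Mul(Rational(-1, 9), x))) = Add(Rational(-41, 9), Mul(Rational(8, 9), x)))
Mul(-1, Function('P')(Function('H')(45, -7), 1650)) = Mul(-1, Add(Rational(-41, 9), Mul(Rational(8, 9), 1650))) = Mul(-1, Add(Rational(-41, 9), Rational(4400, 3))) = Mul(-1, Rational(13159, 9)) = Rational(-13159, 9)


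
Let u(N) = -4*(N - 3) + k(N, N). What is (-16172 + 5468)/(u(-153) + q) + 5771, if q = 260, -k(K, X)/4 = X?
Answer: 1077839/187 ≈ 5763.8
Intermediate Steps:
k(K, X) = -4*X
u(N) = 12 - 8*N (u(N) = -4*(N - 3) - 4*N = -4*(-3 + N) - 4*N = (12 - 4*N) - 4*N = 12 - 8*N)
(-16172 + 5468)/(u(-153) + q) + 5771 = (-16172 + 5468)/((12 - 8*(-153)) + 260) + 5771 = -10704/((12 + 1224) + 260) + 5771 = -10704/(1236 + 260) + 5771 = -10704/1496 + 5771 = -10704*1/1496 + 5771 = -1338/187 + 5771 = 1077839/187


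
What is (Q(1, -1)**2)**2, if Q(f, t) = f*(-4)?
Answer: 256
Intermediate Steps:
Q(f, t) = -4*f
(Q(1, -1)**2)**2 = ((-4*1)**2)**2 = ((-4)**2)**2 = 16**2 = 256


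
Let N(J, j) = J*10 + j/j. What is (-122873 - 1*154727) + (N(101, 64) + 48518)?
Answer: -228071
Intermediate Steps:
N(J, j) = 1 + 10*J (N(J, j) = 10*J + 1 = 1 + 10*J)
(-122873 - 1*154727) + (N(101, 64) + 48518) = (-122873 - 1*154727) + ((1 + 10*101) + 48518) = (-122873 - 154727) + ((1 + 1010) + 48518) = -277600 + (1011 + 48518) = -277600 + 49529 = -228071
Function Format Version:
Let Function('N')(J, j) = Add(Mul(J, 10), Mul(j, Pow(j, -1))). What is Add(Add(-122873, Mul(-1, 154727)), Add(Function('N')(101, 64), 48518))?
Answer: -228071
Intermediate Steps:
Function('N')(J, j) = Add(1, Mul(10, J)) (Function('N')(J, j) = Add(Mul(10, J), 1) = Add(1, Mul(10, J)))
Add(Add(-122873, Mul(-1, 154727)), Add(Function('N')(101, 64), 48518)) = Add(Add(-122873, Mul(-1, 154727)), Add(Add(1, Mul(10, 101)), 48518)) = Add(Add(-122873, -154727), Add(Add(1, 1010), 48518)) = Add(-277600, Add(1011, 48518)) = Add(-277600, 49529) = -228071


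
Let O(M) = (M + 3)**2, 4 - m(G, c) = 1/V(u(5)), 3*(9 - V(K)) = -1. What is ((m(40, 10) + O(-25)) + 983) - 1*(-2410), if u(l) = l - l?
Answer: 108665/28 ≈ 3880.9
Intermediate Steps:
u(l) = 0
V(K) = 28/3 (V(K) = 9 - 1/3*(-1) = 9 + 1/3 = 28/3)
m(G, c) = 109/28 (m(G, c) = 4 - 1/28/3 = 4 - 1*3/28 = 4 - 3/28 = 109/28)
O(M) = (3 + M)**2
((m(40, 10) + O(-25)) + 983) - 1*(-2410) = ((109/28 + (3 - 25)**2) + 983) - 1*(-2410) = ((109/28 + (-22)**2) + 983) + 2410 = ((109/28 + 484) + 983) + 2410 = (13661/28 + 983) + 2410 = 41185/28 + 2410 = 108665/28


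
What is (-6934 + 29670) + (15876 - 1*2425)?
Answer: 36187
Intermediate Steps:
(-6934 + 29670) + (15876 - 1*2425) = 22736 + (15876 - 2425) = 22736 + 13451 = 36187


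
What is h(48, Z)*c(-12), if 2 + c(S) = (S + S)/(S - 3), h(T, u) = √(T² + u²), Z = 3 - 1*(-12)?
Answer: -6*√281/5 ≈ -20.116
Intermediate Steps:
Z = 15 (Z = 3 + 12 = 15)
c(S) = -2 + 2*S/(-3 + S) (c(S) = -2 + (S + S)/(S - 3) = -2 + (2*S)/(-3 + S) = -2 + 2*S/(-3 + S))
h(48, Z)*c(-12) = √(48² + 15²)*(6/(-3 - 12)) = √(2304 + 225)*(6/(-15)) = √2529*(6*(-1/15)) = (3*√281)*(-⅖) = -6*√281/5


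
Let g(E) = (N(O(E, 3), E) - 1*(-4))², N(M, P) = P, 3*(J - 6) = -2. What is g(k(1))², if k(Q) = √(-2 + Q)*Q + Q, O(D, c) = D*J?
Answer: (5 + I)⁴ ≈ 476.0 + 480.0*I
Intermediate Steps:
J = 16/3 (J = 6 + (⅓)*(-2) = 6 - ⅔ = 16/3 ≈ 5.3333)
O(D, c) = 16*D/3 (O(D, c) = D*(16/3) = 16*D/3)
k(Q) = Q + Q*√(-2 + Q) (k(Q) = Q*√(-2 + Q) + Q = Q + Q*√(-2 + Q))
g(E) = (4 + E)² (g(E) = (E - 1*(-4))² = (E + 4)² = (4 + E)²)
g(k(1))² = ((4 + 1*(1 + √(-2 + 1)))²)² = ((4 + 1*(1 + √(-1)))²)² = ((4 + 1*(1 + I))²)² = ((4 + (1 + I))²)² = ((5 + I)²)² = (5 + I)⁴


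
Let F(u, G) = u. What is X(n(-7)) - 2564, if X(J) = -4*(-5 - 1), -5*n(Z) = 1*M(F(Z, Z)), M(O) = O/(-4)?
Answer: -2540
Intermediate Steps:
M(O) = -O/4 (M(O) = O*(-¼) = -O/4)
n(Z) = Z/20 (n(Z) = -(-Z/4)/5 = -(-1)*Z/20 = Z/20)
X(J) = 24 (X(J) = -4*(-6) = 24)
X(n(-7)) - 2564 = 24 - 2564 = -2540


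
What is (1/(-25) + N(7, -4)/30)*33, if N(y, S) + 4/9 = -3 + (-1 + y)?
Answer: 671/450 ≈ 1.4911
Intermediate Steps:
N(y, S) = -40/9 + y (N(y, S) = -4/9 + (-3 + (-1 + y)) = -4/9 + (-4 + y) = -40/9 + y)
(1/(-25) + N(7, -4)/30)*33 = (1/(-25) + (-40/9 + 7)/30)*33 = (-1/25 + (23/9)*(1/30))*33 = (-1/25 + 23/270)*33 = (61/1350)*33 = 671/450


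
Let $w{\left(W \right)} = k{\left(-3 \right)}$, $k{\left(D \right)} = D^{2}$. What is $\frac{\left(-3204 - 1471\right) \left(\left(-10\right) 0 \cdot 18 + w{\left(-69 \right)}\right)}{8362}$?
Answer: $- \frac{42075}{8362} \approx -5.0317$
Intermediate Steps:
$w{\left(W \right)} = 9$ ($w{\left(W \right)} = \left(-3\right)^{2} = 9$)
$\frac{\left(-3204 - 1471\right) \left(\left(-10\right) 0 \cdot 18 + w{\left(-69 \right)}\right)}{8362} = \frac{\left(-3204 - 1471\right) \left(\left(-10\right) 0 \cdot 18 + 9\right)}{8362} = - 4675 \left(0 \cdot 18 + 9\right) \frac{1}{8362} = - 4675 \left(0 + 9\right) \frac{1}{8362} = \left(-4675\right) 9 \cdot \frac{1}{8362} = \left(-42075\right) \frac{1}{8362} = - \frac{42075}{8362}$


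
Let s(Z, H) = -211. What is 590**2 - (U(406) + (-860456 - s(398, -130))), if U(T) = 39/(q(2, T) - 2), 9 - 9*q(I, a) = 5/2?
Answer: 27792637/23 ≈ 1.2084e+6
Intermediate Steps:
q(I, a) = 13/18 (q(I, a) = 1 - 5/(9*2) = 1 - 1/9*5/2 = 1 - 5/18 = 13/18)
U(T) = -702/23 (U(T) = 39/(13/18 - 2) = 39/(-23/18) = 39*(-18/23) = -702/23)
590**2 - (U(406) + (-860456 - s(398, -130))) = 590**2 - (-702/23 + (-860456 - 1*(-211))) = 348100 - (-702/23 + (-860456 + 211)) = 348100 - (-702/23 - 860245) = 348100 - 1*(-19786337/23) = 348100 + 19786337/23 = 27792637/23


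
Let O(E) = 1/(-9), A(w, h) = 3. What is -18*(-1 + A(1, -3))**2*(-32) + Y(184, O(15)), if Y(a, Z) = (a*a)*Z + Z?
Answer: -13121/9 ≈ -1457.9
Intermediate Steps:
O(E) = -1/9
Y(a, Z) = Z + Z*a**2 (Y(a, Z) = a**2*Z + Z = Z*a**2 + Z = Z + Z*a**2)
-18*(-1 + A(1, -3))**2*(-32) + Y(184, O(15)) = -18*(-1 + 3)**2*(-32) - (1 + 184**2)/9 = -18*2**2*(-32) - (1 + 33856)/9 = -18*4*(-32) - 1/9*33857 = -72*(-32) - 33857/9 = 2304 - 33857/9 = -13121/9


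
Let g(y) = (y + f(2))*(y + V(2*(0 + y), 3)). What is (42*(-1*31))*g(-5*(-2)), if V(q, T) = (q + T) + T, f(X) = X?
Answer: -562464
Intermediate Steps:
V(q, T) = q + 2*T (V(q, T) = (T + q) + T = q + 2*T)
g(y) = (2 + y)*(6 + 3*y) (g(y) = (y + 2)*(y + (2*(0 + y) + 2*3)) = (2 + y)*(y + (2*y + 6)) = (2 + y)*(y + (6 + 2*y)) = (2 + y)*(6 + 3*y))
(42*(-1*31))*g(-5*(-2)) = (42*(-1*31))*(12 + 3*(-5*(-2))**2 + 12*(-5*(-2))) = (42*(-31))*(12 + 3*10**2 + 12*10) = -1302*(12 + 3*100 + 120) = -1302*(12 + 300 + 120) = -1302*432 = -562464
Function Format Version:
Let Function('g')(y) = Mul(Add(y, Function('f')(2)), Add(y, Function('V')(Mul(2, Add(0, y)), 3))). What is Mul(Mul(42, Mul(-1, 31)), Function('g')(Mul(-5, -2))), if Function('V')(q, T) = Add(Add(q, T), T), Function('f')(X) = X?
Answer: -562464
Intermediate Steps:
Function('V')(q, T) = Add(q, Mul(2, T)) (Function('V')(q, T) = Add(Add(T, q), T) = Add(q, Mul(2, T)))
Function('g')(y) = Mul(Add(2, y), Add(6, Mul(3, y))) (Function('g')(y) = Mul(Add(y, 2), Add(y, Add(Mul(2, Add(0, y)), Mul(2, 3)))) = Mul(Add(2, y), Add(y, Add(Mul(2, y), 6))) = Mul(Add(2, y), Add(y, Add(6, Mul(2, y)))) = Mul(Add(2, y), Add(6, Mul(3, y))))
Mul(Mul(42, Mul(-1, 31)), Function('g')(Mul(-5, -2))) = Mul(Mul(42, Mul(-1, 31)), Add(12, Mul(3, Pow(Mul(-5, -2), 2)), Mul(12, Mul(-5, -2)))) = Mul(Mul(42, -31), Add(12, Mul(3, Pow(10, 2)), Mul(12, 10))) = Mul(-1302, Add(12, Mul(3, 100), 120)) = Mul(-1302, Add(12, 300, 120)) = Mul(-1302, 432) = -562464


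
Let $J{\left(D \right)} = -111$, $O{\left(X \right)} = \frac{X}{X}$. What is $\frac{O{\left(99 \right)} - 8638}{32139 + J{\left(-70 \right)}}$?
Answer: $- \frac{2879}{10676} \approx -0.26967$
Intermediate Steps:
$O{\left(X \right)} = 1$
$\frac{O{\left(99 \right)} - 8638}{32139 + J{\left(-70 \right)}} = \frac{1 - 8638}{32139 - 111} = - \frac{8637}{32028} = \left(-8637\right) \frac{1}{32028} = - \frac{2879}{10676}$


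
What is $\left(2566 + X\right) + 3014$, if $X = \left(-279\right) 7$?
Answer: $3627$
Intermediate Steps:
$X = -1953$
$\left(2566 + X\right) + 3014 = \left(2566 - 1953\right) + 3014 = 613 + 3014 = 3627$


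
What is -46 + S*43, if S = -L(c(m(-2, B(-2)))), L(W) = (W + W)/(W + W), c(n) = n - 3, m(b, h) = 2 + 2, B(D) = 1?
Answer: -89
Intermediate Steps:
m(b, h) = 4
c(n) = -3 + n
L(W) = 1 (L(W) = (2*W)/((2*W)) = (2*W)*(1/(2*W)) = 1)
S = -1 (S = -1*1 = -1)
-46 + S*43 = -46 - 1*43 = -46 - 43 = -89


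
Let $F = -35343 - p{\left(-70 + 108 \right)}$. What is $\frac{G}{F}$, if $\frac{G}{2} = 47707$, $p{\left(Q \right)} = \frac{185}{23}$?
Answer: $- \frac{1097261}{406537} \approx -2.699$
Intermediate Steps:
$p{\left(Q \right)} = \frac{185}{23}$ ($p{\left(Q \right)} = 185 \cdot \frac{1}{23} = \frac{185}{23}$)
$G = 95414$ ($G = 2 \cdot 47707 = 95414$)
$F = - \frac{813074}{23}$ ($F = -35343 - \frac{185}{23} = - \frac{813074}{23} \approx -35351.0$)
$\frac{G}{F} = \frac{95414}{- \frac{813074}{23}} = 95414 \left(- \frac{23}{813074}\right) = - \frac{1097261}{406537}$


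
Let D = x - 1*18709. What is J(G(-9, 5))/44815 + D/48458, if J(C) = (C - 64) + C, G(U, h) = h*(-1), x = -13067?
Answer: -713813666/1085822635 ≈ -0.65739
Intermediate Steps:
G(U, h) = -h
D = -31776 (D = -13067 - 1*18709 = -13067 - 18709 = -31776)
J(C) = -64 + 2*C (J(C) = (-64 + C) + C = -64 + 2*C)
J(G(-9, 5))/44815 + D/48458 = (-64 + 2*(-1*5))/44815 - 31776/48458 = (-64 + 2*(-5))*(1/44815) - 31776*1/48458 = (-64 - 10)*(1/44815) - 15888/24229 = -74*1/44815 - 15888/24229 = -74/44815 - 15888/24229 = -713813666/1085822635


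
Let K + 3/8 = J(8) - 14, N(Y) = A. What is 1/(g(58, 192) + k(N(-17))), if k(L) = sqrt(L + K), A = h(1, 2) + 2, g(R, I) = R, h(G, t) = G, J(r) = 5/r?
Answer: 232/13499 - 2*I*sqrt(43)/13499 ≈ 0.017186 - 0.00097154*I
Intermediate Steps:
A = 3 (A = 1 + 2 = 3)
N(Y) = 3
K = -55/4 (K = -3/8 + (5/8 - 14) = -3/8 - 107/8 = -55/4 ≈ -13.750)
k(L) = sqrt(-55/4 + L) (k(L) = sqrt(L - 55/4) = sqrt(-55/4 + L))
1/(g(58, 192) + k(N(-17))) = 1/(58 + sqrt(-55 + 4*3)/2) = 1/(58 + sqrt(-55 + 12)/2) = 1/(58 + sqrt(-43)/2) = 1/(58 + (I*sqrt(43))/2) = 1/(58 + I*sqrt(43)/2)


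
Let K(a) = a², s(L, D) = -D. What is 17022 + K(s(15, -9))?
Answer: 17103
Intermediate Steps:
17022 + K(s(15, -9)) = 17022 + (-1*(-9))² = 17022 + 9² = 17022 + 81 = 17103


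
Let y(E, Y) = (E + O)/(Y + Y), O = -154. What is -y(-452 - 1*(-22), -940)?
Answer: -73/235 ≈ -0.31064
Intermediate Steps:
y(E, Y) = (-154 + E)/(2*Y) (y(E, Y) = (E - 154)/(Y + Y) = (-154 + E)/((2*Y)) = (-154 + E)*(1/(2*Y)) = (-154 + E)/(2*Y))
-y(-452 - 1*(-22), -940) = -(-154 + (-452 - 1*(-22)))/(2*(-940)) = -(-1)*(-154 + (-452 + 22))/(2*940) = -(-1)*(-154 - 430)/(2*940) = -(-1)*(-584)/(2*940) = -1*73/235 = -73/235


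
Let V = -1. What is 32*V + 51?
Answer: 19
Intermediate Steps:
32*V + 51 = 32*(-1) + 51 = -32 + 51 = 19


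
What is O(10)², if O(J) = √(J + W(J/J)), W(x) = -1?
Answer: 9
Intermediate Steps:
O(J) = √(-1 + J) (O(J) = √(J - 1) = √(-1 + J))
O(10)² = (√(-1 + 10))² = (√9)² = 3² = 9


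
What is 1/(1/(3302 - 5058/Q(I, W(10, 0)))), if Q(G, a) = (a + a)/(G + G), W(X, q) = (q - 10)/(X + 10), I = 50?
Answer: 509102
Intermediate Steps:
W(X, q) = (-10 + q)/(10 + X)
Q(G, a) = a/G (Q(G, a) = (2*a)/((2*G)) = (2*a)*(1/(2*G)) = a/G)
1/(1/(3302 - 5058/Q(I, W(10, 0)))) = 1/(1/(3302 - 5058*50*(10 + 10)/(-10 + 0))) = 1/(1/(3302 - 5058/((-10/20)*(1/50)))) = 1/(1/(3302 - 5058/(((1/20)*(-10))*(1/50)))) = 1/(1/(3302 - 5058/((-½*1/50)))) = 1/(1/(3302 - 5058/(-1/100))) = 1/(1/(3302 - 5058*(-100))) = 1/(1/(3302 + 505800)) = 1/(1/509102) = 509102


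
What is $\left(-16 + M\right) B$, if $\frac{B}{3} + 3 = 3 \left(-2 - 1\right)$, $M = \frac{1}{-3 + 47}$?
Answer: $\frac{6327}{11} \approx 575.18$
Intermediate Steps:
$M = \frac{1}{44} \approx 0.022727$
$B = -36$ ($B = -9 + 3 \cdot 3 \left(-2 - 1\right) = -9 + 3 \cdot 3 \left(-3\right) = -9 + 3 \left(-9\right) = -9 - 27 = -36$)
$\left(-16 + M\right) B = \left(-16 + \frac{1}{44}\right) \left(-36\right) = \left(- \frac{703}{44}\right) \left(-36\right) = \frac{6327}{11}$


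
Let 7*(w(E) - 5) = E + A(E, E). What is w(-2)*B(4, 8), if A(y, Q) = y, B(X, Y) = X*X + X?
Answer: 620/7 ≈ 88.571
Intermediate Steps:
B(X, Y) = X + X² (B(X, Y) = X² + X = X + X²)
w(E) = 5 + 2*E/7 (w(E) = 5 + (E + E)/7 = 5 + (2*E)/7 = 5 + 2*E/7)
w(-2)*B(4, 8) = (5 + (2/7)*(-2))*(4*(1 + 4)) = (5 - 4/7)*(4*5) = (31/7)*20 = 620/7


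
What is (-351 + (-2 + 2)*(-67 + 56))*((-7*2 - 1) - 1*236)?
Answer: 88101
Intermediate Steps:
(-351 + (-2 + 2)*(-67 + 56))*((-7*2 - 1) - 1*236) = (-351 + 0*(-11))*((-14 - 1) - 236) = (-351 + 0)*(-15 - 236) = -351*(-251) = 88101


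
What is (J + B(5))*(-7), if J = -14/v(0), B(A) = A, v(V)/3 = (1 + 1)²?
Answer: -161/6 ≈ -26.833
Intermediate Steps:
v(V) = 12 (v(V) = 3*(1 + 1)² = 3*2² = 3*4 = 12)
J = -7/6 (J = -14/12 = -14*1/12 = -7/6 ≈ -1.1667)
(J + B(5))*(-7) = (-7/6 + 5)*(-7) = (23/6)*(-7) = -161/6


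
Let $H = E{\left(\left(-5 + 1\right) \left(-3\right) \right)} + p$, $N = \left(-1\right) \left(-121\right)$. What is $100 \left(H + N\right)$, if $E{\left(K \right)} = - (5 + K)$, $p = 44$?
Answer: $14800$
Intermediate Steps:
$N = 121$
$E{\left(K \right)} = -5 - K$
$H = 27$ ($H = \left(-5 - \left(-5 + 1\right) \left(-3\right)\right) + 44 = \left(-5 - \left(-4\right) \left(-3\right)\right) + 44 = \left(-5 - 12\right) + 44 = -17 + 44 = 27$)
$100 \left(H + N\right) = 100 \left(27 + 121\right) = 100 \cdot 148 = 14800$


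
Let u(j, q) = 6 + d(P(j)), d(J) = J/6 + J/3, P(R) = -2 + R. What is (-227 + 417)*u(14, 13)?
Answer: 2280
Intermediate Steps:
d(J) = J/2 (d(J) = J*(1/6) + J*(1/3) = J/6 + J/3 = J/2)
u(j, q) = 5 + j/2 (u(j, q) = 6 + (-2 + j)/2 = 6 + (-1 + j/2) = 5 + j/2)
(-227 + 417)*u(14, 13) = (-227 + 417)*(5 + (1/2)*14) = 190*(5 + 7) = 190*12 = 2280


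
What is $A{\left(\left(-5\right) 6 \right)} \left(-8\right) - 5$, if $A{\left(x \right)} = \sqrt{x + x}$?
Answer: $-5 - 16 i \sqrt{15} \approx -5.0 - 61.968 i$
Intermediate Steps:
$A{\left(x \right)} = \sqrt{2} \sqrt{x}$ ($A{\left(x \right)} = \sqrt{2 x} = \sqrt{2} \sqrt{x}$)
$A{\left(\left(-5\right) 6 \right)} \left(-8\right) - 5 = \sqrt{2} \sqrt{\left(-5\right) 6} \left(-8\right) - 5 = \sqrt{2} \sqrt{-30} \left(-8\right) - 5 = \sqrt{2} i \sqrt{30} \left(-8\right) - 5 = 2 i \sqrt{15} \left(-8\right) - 5 = - 16 i \sqrt{15} - 5 = -5 - 16 i \sqrt{15}$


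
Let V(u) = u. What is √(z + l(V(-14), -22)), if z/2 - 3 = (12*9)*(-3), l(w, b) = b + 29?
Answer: I*√635 ≈ 25.199*I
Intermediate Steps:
l(w, b) = 29 + b
z = -642 (z = 6 + 2*((12*9)*(-3)) = 6 + 2*(108*(-3)) = 6 + 2*(-324) = 6 - 648 = -642)
√(z + l(V(-14), -22)) = √(-642 + (29 - 22)) = √(-642 + 7) = √(-635) = I*√635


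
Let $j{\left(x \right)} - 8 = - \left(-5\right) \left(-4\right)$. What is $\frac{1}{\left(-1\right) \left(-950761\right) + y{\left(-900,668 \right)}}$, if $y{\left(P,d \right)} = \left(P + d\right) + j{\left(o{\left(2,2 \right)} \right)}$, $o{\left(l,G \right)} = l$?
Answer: $\frac{1}{950517} \approx 1.0521 \cdot 10^{-6}$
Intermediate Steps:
$j{\left(x \right)} = -12$ ($j{\left(x \right)} = 8 - \left(-5\right) \left(-4\right) = 8 - 20 = -12$)
$y{\left(P,d \right)} = -12 + P + d$ ($y{\left(P,d \right)} = \left(P + d\right) - 12 = -12 + P + d$)
$\frac{1}{\left(-1\right) \left(-950761\right) + y{\left(-900,668 \right)}} = \frac{1}{\left(-1\right) \left(-950761\right) - 244} = \frac{1}{950761 - 244} = \frac{1}{950517}$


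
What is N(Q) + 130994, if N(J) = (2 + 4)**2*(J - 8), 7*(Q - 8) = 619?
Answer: 939242/7 ≈ 1.3418e+5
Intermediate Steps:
Q = 675/7 (Q = 8 + (1/7)*619 = 8 + 619/7 = 675/7 ≈ 96.429)
N(J) = -288 + 36*J (N(J) = 6**2*(-8 + J) = 36*(-8 + J) = -288 + 36*J)
N(Q) + 130994 = (-288 + 36*(675/7)) + 130994 = (-288 + 24300/7) + 130994 = 22284/7 + 130994 = 939242/7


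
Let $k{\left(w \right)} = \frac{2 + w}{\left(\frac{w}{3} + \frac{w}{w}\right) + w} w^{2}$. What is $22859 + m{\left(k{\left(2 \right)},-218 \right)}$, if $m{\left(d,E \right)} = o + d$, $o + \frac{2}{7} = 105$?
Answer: $\frac{1768542}{77} \approx 22968.0$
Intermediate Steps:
$o = \frac{733}{7}$ ($o = - \frac{2}{7} + 105 = \frac{733}{7} \approx 104.71$)
$k{\left(w \right)} = \frac{w^{2} \left(2 + w\right)}{1 + \frac{4 w}{3}}$ ($k{\left(w \right)} = \frac{2 + w}{\left(w \frac{1}{3} + 1\right) + w} w^{2} = \frac{2 + w}{\left(\frac{w}{3} + 1\right) + w} w^{2} = \frac{2 + w}{\left(1 + \frac{w}{3}\right) + w} w^{2} = \frac{2 + w}{1 + \frac{4 w}{3}} w^{2} = \frac{w^{2} \left(2 + w\right)}{1 + \frac{4 w}{3}}$)
$m{\left(d,E \right)} = \frac{733}{7} + d$
$22859 + m{\left(k{\left(2 \right)},-218 \right)} = 22859 + \left(\frac{733}{7} + \frac{3 \cdot 2^{2} \left(2 + 2\right)}{3 + 4 \cdot 2}\right) = 22859 + \left(\frac{733}{7} + 3 \cdot 4 \frac{1}{3 + 8} \cdot 4\right) = 22859 + \left(\frac{733}{7} + 3 \cdot 4 \cdot \frac{1}{11} \cdot 4\right) = 22859 + \left(\frac{733}{7} + \frac{48}{11}\right) = 22859 + \frac{8399}{77} = \frac{1768542}{77}$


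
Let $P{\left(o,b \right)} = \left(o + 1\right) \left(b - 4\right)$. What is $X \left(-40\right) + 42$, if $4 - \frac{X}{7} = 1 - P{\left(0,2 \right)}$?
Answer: $-238$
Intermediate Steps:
$P{\left(o,b \right)} = \left(1 + o\right) \left(-4 + b\right)$
$X = 7$ ($X = 28 - 7 \left(1 - \left(-4 + 2 - 0 + 2 \cdot 0\right)\right) = 28 - 7 \left(1 - \left(-4 + 2 + 0 + 0\right)\right) = 28 - 7 \left(1 - -2\right) = 28 - 7 \left(1 + 2\right) = 28 - 21 = 7$)
$X \left(-40\right) + 42 = 7 \left(-40\right) + 42 = -280 + 42 = -238$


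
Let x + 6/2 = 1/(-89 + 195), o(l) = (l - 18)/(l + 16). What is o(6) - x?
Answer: 2851/1166 ≈ 2.4451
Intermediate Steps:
o(l) = (-18 + l)/(16 + l)
x = -317/106 (x = -3 + 1/(-89 + 195) = -3 + 1/106 = -317/106 ≈ -2.9906)
o(6) - x = (-18 + 6)/(16 + 6) - 1*(-317/106) = -12/22 + 317/106 = (1/22)*(-12) + 317/106 = -6/11 + 317/106 = 2851/1166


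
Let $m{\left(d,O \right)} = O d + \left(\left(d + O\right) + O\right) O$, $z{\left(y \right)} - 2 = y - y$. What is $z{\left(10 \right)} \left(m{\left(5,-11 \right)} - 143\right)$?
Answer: $-22$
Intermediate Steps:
$z{\left(y \right)} = 2$ ($z{\left(y \right)} = 2 + \left(y - y\right) = 2 + 0 = 2$)
$m{\left(d,O \right)} = O d + O \left(d + 2 O\right)$ ($m{\left(d,O \right)} = O d + \left(\left(O + d\right) + O\right) O = O d + \left(d + 2 O\right) O = O d + O \left(d + 2 O\right)$)
$z{\left(10 \right)} \left(m{\left(5,-11 \right)} - 143\right) = 2 \left(2 \left(-11\right) \left(-11 + 5\right) - 143\right) = 2 \left(2 \left(-11\right) \left(-6\right) - 143\right) = 2 \left(132 - 143\right) = 2 \left(-11\right) = -22$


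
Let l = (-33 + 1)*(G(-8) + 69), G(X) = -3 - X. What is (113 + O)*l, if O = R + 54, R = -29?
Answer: -326784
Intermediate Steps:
l = -2368 (l = (-33 + 1)*((-3 - 1*(-8)) + 69) = -32*((-3 + 8) + 69) = -32*(5 + 69) = -32*74 = -2368)
O = 25 (O = -29 + 54 = 25)
(113 + O)*l = (113 + 25)*(-2368) = 138*(-2368) = -326784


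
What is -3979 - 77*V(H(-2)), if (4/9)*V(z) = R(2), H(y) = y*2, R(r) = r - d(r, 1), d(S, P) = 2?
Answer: -3979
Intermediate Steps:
R(r) = -2 + r (R(r) = r - 1*2 = r - 2 = -2 + r)
H(y) = 2*y
V(z) = 0 (V(z) = 9*(-2 + 2)/4 = (9/4)*0 = 0)
-3979 - 77*V(H(-2)) = -3979 - 77*0 = -3979 - 1*0 = -3979 + 0 = -3979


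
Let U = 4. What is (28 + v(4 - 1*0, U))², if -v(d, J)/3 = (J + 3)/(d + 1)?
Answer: 14161/25 ≈ 566.44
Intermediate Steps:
v(d, J) = -3*(3 + J)/(1 + d) (v(d, J) = -3*(J + 3)/(d + 1) = -3*(3 + J)/(1 + d))
(28 + v(4 - 1*0, U))² = (28 + 3*(-3 - 1*4)/(1 + (4 - 1*0)))² = (28 + 3*(-3 - 4)/(1 + (4 + 0)))² = (28 + 3*(-7)/(1 + 4))² = (28 + 3*(-7)/5)² = (28 + 3*(⅕)*(-7))² = (28 - 21/5)² = (119/5)² = 14161/25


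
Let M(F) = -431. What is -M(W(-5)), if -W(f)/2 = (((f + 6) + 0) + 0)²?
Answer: 431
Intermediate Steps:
W(f) = -2*(6 + f)² (W(f) = -2*(((f + 6) + 0) + 0)² = -2*(((6 + f) + 0) + 0)² = -2*((6 + f) + 0)² = -2*(6 + f)²)
-M(W(-5)) = -1*(-431) = 431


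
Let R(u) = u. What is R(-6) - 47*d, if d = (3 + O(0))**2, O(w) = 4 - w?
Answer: -2309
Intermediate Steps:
d = 49 (d = (3 + (4 - 1*0))**2 = (3 + (4 + 0))**2 = (3 + 4)**2 = 7**2 = 49)
R(-6) - 47*d = -6 - 47*49 = -6 - 2303 = -2309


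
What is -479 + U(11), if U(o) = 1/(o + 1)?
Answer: -5747/12 ≈ -478.92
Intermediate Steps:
U(o) = 1/(1 + o)
-479 + U(11) = -479 + 1/(1 + 11) = -479 + 1/12 = -5747/12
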